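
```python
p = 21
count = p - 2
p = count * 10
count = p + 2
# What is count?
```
Trace:
  p=21
  p=21, count=19
  p=190, count=19
  p=190, count=192

Final answer: 192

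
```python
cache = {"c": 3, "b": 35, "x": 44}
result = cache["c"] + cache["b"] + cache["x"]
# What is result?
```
Trace:
  cache={'c': 3, 'b': 35, 'x': 44}
  cache={'c': 3, 'b': 35, 'x': 44}, result=82

Final answer: 82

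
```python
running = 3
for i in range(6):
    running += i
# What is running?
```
Trace:
  running=3
  running=3, i=0
  running=4, i=1
  running=6, i=2
  running=9, i=3
  running=13, i=4
  running=18, i=5

Final answer: 18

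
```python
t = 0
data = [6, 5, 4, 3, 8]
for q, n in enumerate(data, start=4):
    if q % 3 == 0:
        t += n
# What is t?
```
Trace:
  t=0
  t=0, q=4, n=6
  t=0, q=5, n=5
  t=4, q=6, n=4
  t=4, q=7, n=3
  t=4, q=8, n=8

Final answer: 4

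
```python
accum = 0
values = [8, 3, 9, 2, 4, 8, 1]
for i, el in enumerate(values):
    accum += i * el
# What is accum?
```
Trace:
  accum=0
  accum=0, i=0, el=8
  accum=3, i=1, el=3
  accum=21, i=2, el=9
  accum=27, i=3, el=2
  accum=43, i=4, el=4
  accum=83, i=5, el=8
  accum=89, i=6, el=1

Final answer: 89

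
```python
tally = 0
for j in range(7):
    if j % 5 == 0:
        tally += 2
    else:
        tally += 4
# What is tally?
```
Trace:
  tally=0
  tally=2, j=0
  tally=6, j=1
  tally=10, j=2
  tally=14, j=3
  tally=18, j=4
  tally=20, j=5
  tally=24, j=6

Final answer: 24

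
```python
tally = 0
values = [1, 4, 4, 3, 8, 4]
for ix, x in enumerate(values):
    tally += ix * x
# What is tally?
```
Trace:
  tally=0
  tally=0, ix=0, x=1
  tally=4, ix=1, x=4
  tally=12, ix=2, x=4
  tally=21, ix=3, x=3
  tally=53, ix=4, x=8
  tally=73, ix=5, x=4

Final answer: 73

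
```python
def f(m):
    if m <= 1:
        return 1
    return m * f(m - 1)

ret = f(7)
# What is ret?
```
Call trace:
f(m=7)
  f(m=6)
    f(m=5)
      f(m=4)
        f(m=3)
          f(m=2)
            f(m=1)
            -> return 1
          -> return 2
        -> return 6
      -> return 24
    -> return 120
  -> return 720
-> return 5040

Final answer: 5040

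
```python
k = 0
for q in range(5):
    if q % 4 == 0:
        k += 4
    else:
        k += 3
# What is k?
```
Trace:
  k=0
  k=4, q=0
  k=7, q=1
  k=10, q=2
  k=13, q=3
  k=17, q=4

Final answer: 17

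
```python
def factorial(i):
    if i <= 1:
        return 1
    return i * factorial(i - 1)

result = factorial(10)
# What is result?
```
Call trace:
factorial(i=10)
  factorial(i=9)
    factorial(i=8)
      factorial(i=7)
        factorial(i=6)
          factorial(i=5)
            factorial(i=4)
              factorial(i=3)
                factorial(i=2)
                  factorial(i=1)
                  -> return 1
                -> return 2
              -> return 6
            -> return 24
          -> return 120
        -> return 720
      -> return 5040
    -> return 40320
  -> return 362880
-> return 3628800

Final answer: 3628800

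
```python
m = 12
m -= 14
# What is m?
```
Trace:
  m=12
  m=-2

Final answer: -2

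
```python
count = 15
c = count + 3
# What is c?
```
Trace:
  count=15
  count=15, c=18

Final answer: 18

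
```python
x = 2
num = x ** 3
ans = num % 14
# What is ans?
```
Trace:
  x=2
  x=2, num=8
  x=2, num=8, ans=8

Final answer: 8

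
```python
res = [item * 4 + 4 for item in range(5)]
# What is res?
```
Trace:
  item=0
  item=1
  item=2
  item=3
  item=4
  res=[4, 8, 12, 16, 20]

Final answer: [4, 8, 12, 16, 20]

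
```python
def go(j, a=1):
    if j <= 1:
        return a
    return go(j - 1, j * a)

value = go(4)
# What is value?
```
Call trace:
go(j=4, a=1)
  go(j=3, a=4)
    go(j=2, a=12)
      go(j=1, a=24)
      -> return 24
    -> return 24
  -> return 24
-> return 24

Final answer: 24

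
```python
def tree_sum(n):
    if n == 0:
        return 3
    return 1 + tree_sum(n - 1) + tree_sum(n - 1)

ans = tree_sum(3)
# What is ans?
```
Call trace (a repeated sub-call is expanded the first time; later identical calls just restate its return value):
tree_sum(n=3)
  tree_sum(n=2)
    tree_sum(n=1)
      tree_sum(n=0)
      -> return 3
      tree_sum(n=0)
      -> return 3
    -> return 7
    tree_sum(n=1) -> return 7  (same call as traced above)
  -> return 15
  tree_sum(n=2) -> return 15  (same call as traced above)
-> return 31

Final answer: 31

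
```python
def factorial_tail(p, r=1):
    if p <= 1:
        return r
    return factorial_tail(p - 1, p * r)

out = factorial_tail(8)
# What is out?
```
Call trace:
factorial_tail(p=8, r=1)
  factorial_tail(p=7, r=8)
    factorial_tail(p=6, r=56)
      factorial_tail(p=5, r=336)
        factorial_tail(p=4, r=1680)
          factorial_tail(p=3, r=6720)
            factorial_tail(p=2, r=20160)
              factorial_tail(p=1, r=40320)
              -> return 40320
            -> return 40320
          -> return 40320
        -> return 40320
      -> return 40320
    -> return 40320
  -> return 40320
-> return 40320

Final answer: 40320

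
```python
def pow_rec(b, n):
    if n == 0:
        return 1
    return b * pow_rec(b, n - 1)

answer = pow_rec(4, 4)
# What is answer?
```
Call trace:
pow_rec(b=4, n=4)
  pow_rec(b=4, n=3)
    pow_rec(b=4, n=2)
      pow_rec(b=4, n=1)
        pow_rec(b=4, n=0)
        -> return 1
      -> return 4
    -> return 16
  -> return 64
-> return 256

Final answer: 256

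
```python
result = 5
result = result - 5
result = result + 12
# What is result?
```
Trace:
  result=5
  result=0
  result=12

Final answer: 12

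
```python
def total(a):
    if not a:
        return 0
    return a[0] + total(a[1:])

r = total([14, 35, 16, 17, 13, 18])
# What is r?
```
Call trace:
total(a=[14, 35, 16, 17, 13, 18])
  total(a=[35, 16, 17, 13, 18])
    total(a=[16, 17, 13, 18])
      total(a=[17, 13, 18])
        total(a=[13, 18])
          total(a=[18])
            total(a=[])
            -> return 0
          -> return 18
        -> return 31
      -> return 48
    -> return 64
  -> return 99
-> return 113

Final answer: 113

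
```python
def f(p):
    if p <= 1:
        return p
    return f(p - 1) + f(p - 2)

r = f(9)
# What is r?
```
Call trace (a repeated sub-call is expanded the first time; later identical calls just restate its return value):
f(p=9)
  f(p=8)
    f(p=7)
      f(p=6)
        f(p=5)
          f(p=4)
            f(p=3)
              f(p=2)
                f(p=1)
                -> return 1
                f(p=0)
                -> return 0
              -> return 1
              f(p=1)
              -> return 1
            -> return 2
            f(p=2) -> return 1  (same call as traced above)
          -> return 3
          f(p=3) -> return 2  (same call as traced above)
        -> return 5
        f(p=4) -> return 3  (same call as traced above)
      -> return 8
      f(p=5) -> return 5  (same call as traced above)
    -> return 13
    f(p=6) -> return 8  (same call as traced above)
  -> return 21
  f(p=7) -> return 13  (same call as traced above)
-> return 34

Final answer: 34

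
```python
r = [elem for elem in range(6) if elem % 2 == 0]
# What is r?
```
Trace:
  elem=0
  elem=1
  elem=2
  elem=3
  elem=4
  elem=5
  r=[0, 2, 4]

Final answer: [0, 2, 4]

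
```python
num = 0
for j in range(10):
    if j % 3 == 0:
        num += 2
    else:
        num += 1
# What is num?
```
Trace:
  num=0
  num=2, j=0
  num=3, j=1
  num=4, j=2
  num=6, j=3
  num=7, j=4
  num=8, j=5
  num=10, j=6
  num=11, j=7
  num=12, j=8
  num=14, j=9

Final answer: 14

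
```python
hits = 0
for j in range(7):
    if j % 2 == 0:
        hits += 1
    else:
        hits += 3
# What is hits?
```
Trace:
  hits=0
  hits=1, j=0
  hits=4, j=1
  hits=5, j=2
  hits=8, j=3
  hits=9, j=4
  hits=12, j=5
  hits=13, j=6

Final answer: 13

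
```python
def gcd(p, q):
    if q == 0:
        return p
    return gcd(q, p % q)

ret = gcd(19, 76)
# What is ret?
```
Call trace:
gcd(p=19, q=76)
  gcd(p=76, q=19)
    gcd(p=19, q=0)
    -> return 19
  -> return 19
-> return 19

Final answer: 19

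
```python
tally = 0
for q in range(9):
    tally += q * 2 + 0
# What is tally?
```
Trace:
  tally=0
  tally=0, q=0
  tally=2, q=1
  tally=6, q=2
  tally=12, q=3
  tally=20, q=4
  tally=30, q=5
  tally=42, q=6
  tally=56, q=7
  tally=72, q=8

Final answer: 72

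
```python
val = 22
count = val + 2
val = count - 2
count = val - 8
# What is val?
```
Trace:
  val=22
  val=22, count=24
  val=22, count=24
  val=22, count=14

Final answer: 22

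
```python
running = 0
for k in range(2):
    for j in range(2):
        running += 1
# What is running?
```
Trace:
  running=0
  running=1, k=0, j=0
  running=2, k=0, j=1
  running=3, k=1, j=0
  running=4, k=1, j=1

Final answer: 4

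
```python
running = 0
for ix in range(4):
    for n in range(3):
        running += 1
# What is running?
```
Trace:
  running=0
  running=1, ix=0, n=0
  running=2, ix=0, n=1
  running=3, ix=0, n=2
  running=4, ix=1, n=0
  running=5, ix=1, n=1
  running=6, ix=1, n=2
  running=7, ix=2, n=0
  running=8, ix=2, n=1
  running=9, ix=2, n=2
  running=10, ix=3, n=0
  running=11, ix=3, n=1
  running=12, ix=3, n=2

Final answer: 12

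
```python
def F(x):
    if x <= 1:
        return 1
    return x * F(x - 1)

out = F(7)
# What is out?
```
Call trace:
F(x=7)
  F(x=6)
    F(x=5)
      F(x=4)
        F(x=3)
          F(x=2)
            F(x=1)
            -> return 1
          -> return 2
        -> return 6
      -> return 24
    -> return 120
  -> return 720
-> return 5040

Final answer: 5040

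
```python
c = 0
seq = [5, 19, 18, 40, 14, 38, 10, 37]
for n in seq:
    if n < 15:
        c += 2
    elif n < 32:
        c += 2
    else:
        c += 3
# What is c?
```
Trace:
  c=0
  c=2, n=5
  c=4, n=19
  c=6, n=18
  c=9, n=40
  c=11, n=14
  c=14, n=38
  c=16, n=10
  c=19, n=37

Final answer: 19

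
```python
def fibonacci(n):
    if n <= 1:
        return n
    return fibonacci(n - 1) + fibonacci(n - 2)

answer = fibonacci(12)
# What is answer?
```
Call trace (a repeated sub-call is expanded the first time; later identical calls just restate its return value):
fibonacci(n=12)
  fibonacci(n=11)
    fibonacci(n=10)
      fibonacci(n=9)
        fibonacci(n=8)
          fibonacci(n=7)
            fibonacci(n=6)
              fibonacci(n=5)
                fibonacci(n=4)
                  fibonacci(n=3)
                    fibonacci(n=2)
                      fibonacci(n=1)
                      -> return 1
                      fibonacci(n=0)
                      -> return 0
                    -> return 1
                    fibonacci(n=1)
                    -> return 1
                  -> return 2
                  fibonacci(n=2) -> return 1  (same call as traced above)
                -> return 3
                fibonacci(n=3) -> return 2  (same call as traced above)
              -> return 5
              fibonacci(n=4) -> return 3  (same call as traced above)
            -> return 8
            fibonacci(n=5) -> return 5  (same call as traced above)
          -> return 13
          fibonacci(n=6) -> return 8  (same call as traced above)
        -> return 21
        fibonacci(n=7) -> return 13  (same call as traced above)
      -> return 34
      fibonacci(n=8) -> return 21  (same call as traced above)
    -> return 55
    fibonacci(n=9) -> return 34  (same call as traced above)
  -> return 89
  fibonacci(n=10) -> return 55  (same call as traced above)
-> return 144

Final answer: 144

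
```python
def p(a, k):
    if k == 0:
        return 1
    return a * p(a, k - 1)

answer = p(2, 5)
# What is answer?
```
Call trace:
p(a=2, k=5)
  p(a=2, k=4)
    p(a=2, k=3)
      p(a=2, k=2)
        p(a=2, k=1)
          p(a=2, k=0)
          -> return 1
        -> return 2
      -> return 4
    -> return 8
  -> return 16
-> return 32

Final answer: 32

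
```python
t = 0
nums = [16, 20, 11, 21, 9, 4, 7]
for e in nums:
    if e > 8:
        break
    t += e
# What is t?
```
Trace:
  t=0
  t=0, e=16

Final answer: 0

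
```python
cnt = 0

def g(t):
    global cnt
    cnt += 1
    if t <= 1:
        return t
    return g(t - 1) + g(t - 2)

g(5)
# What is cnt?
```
Call trace (a repeated sub-call is expanded the first time; later identical calls just restate its return value):
g(t=5)
  g(t=4)
    g(t=3)
      g(t=2)
        g(t=1)
        -> return 1
        g(t=0)
        -> return 0
      -> return 1
      g(t=1)
      -> return 1
    -> return 2
    g(t=2) -> return 1  (same call as traced above)
  -> return 3
  g(t=3) -> return 2  (same call as traced above)
-> return 5

cnt is incremented once per call, so count the calls in each subtree. Let C(t) = number of calls made by g(t).
C(0) = C(1) = 1 (base case, no recursion); C(t) = 1 + C(t - 1) + C(t - 2) otherwise.
C(2) = 1 + C(1) + C(0) = 1 + 1 + 1 = 3
C(3) = 1 + C(2) + C(1) = 1 + 3 + 1 = 5
C(4) = 1 + C(3) + C(2) = 1 + 5 + 3 = 9
C(5) = 1 + C(4) + C(3) = 1 + 9 + 5 = 15
cnt = C(5) = 15

Final answer: 15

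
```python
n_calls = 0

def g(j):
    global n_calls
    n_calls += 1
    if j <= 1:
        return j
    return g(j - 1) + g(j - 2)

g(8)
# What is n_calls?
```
Call trace (a repeated sub-call is expanded the first time; later identical calls just restate its return value):
g(j=8)
  g(j=7)
    g(j=6)
      g(j=5)
        g(j=4)
          g(j=3)
            g(j=2)
              g(j=1)
              -> return 1
              g(j=0)
              -> return 0
            -> return 1
            g(j=1)
            -> return 1
          -> return 2
          g(j=2) -> return 1  (same call as traced above)
        -> return 3
        g(j=3) -> return 2  (same call as traced above)
      -> return 5
      g(j=4) -> return 3  (same call as traced above)
    -> return 8
    g(j=5) -> return 5  (same call as traced above)
  -> return 13
  g(j=6) -> return 8  (same call as traced above)
-> return 21

n_calls is incremented once per call, so count the calls in each subtree. Let C(j) = number of calls made by g(j).
C(0) = C(1) = 1 (base case, no recursion); C(j) = 1 + C(j - 1) + C(j - 2) otherwise.
C(2) = 1 + C(1) + C(0) = 1 + 1 + 1 = 3
C(3) = 1 + C(2) + C(1) = 1 + 3 + 1 = 5
C(4) = 1 + C(3) + C(2) = 1 + 5 + 3 = 9
C(5) = 1 + C(4) + C(3) = 1 + 9 + 5 = 15
C(6) = 1 + C(5) + C(4) = 1 + 15 + 9 = 25
C(7) = 1 + C(6) + C(5) = 1 + 25 + 15 = 41
C(8) = 1 + C(7) + C(6) = 1 + 41 + 25 = 67
n_calls = C(8) = 67

Final answer: 67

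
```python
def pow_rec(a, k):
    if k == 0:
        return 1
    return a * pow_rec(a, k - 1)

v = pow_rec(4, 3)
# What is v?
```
Call trace:
pow_rec(a=4, k=3)
  pow_rec(a=4, k=2)
    pow_rec(a=4, k=1)
      pow_rec(a=4, k=0)
      -> return 1
    -> return 4
  -> return 16
-> return 64

Final answer: 64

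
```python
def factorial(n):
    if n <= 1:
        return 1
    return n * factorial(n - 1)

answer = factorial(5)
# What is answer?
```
Call trace:
factorial(n=5)
  factorial(n=4)
    factorial(n=3)
      factorial(n=2)
        factorial(n=1)
        -> return 1
      -> return 2
    -> return 6
  -> return 24
-> return 120

Final answer: 120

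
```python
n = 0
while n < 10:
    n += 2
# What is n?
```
Trace:
  n=0
  n=2
  n=4
  n=6
  n=8
  n=10

Final answer: 10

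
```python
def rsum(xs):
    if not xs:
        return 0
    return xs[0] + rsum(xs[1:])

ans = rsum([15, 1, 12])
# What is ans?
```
Call trace:
rsum(xs=[15, 1, 12])
  rsum(xs=[1, 12])
    rsum(xs=[12])
      rsum(xs=[])
      -> return 0
    -> return 12
  -> return 13
-> return 28

Final answer: 28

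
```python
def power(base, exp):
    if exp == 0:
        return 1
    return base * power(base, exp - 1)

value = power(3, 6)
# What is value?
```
Call trace:
power(base=3, exp=6)
  power(base=3, exp=5)
    power(base=3, exp=4)
      power(base=3, exp=3)
        power(base=3, exp=2)
          power(base=3, exp=1)
            power(base=3, exp=0)
            -> return 1
          -> return 3
        -> return 9
      -> return 27
    -> return 81
  -> return 243
-> return 729

Final answer: 729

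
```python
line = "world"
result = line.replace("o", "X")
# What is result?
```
Trace:
  line='world'
  line='world', result='wXrld'

Final answer: 'wXrld'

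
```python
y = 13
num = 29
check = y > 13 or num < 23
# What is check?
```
Trace:
  y=13
  y=13, num=29
  y=13, num=29, check=False

Final answer: False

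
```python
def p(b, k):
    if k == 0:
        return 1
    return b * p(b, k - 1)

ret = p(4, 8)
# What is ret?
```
Call trace:
p(b=4, k=8)
  p(b=4, k=7)
    p(b=4, k=6)
      p(b=4, k=5)
        p(b=4, k=4)
          p(b=4, k=3)
            p(b=4, k=2)
              p(b=4, k=1)
                p(b=4, k=0)
                -> return 1
              -> return 4
            -> return 16
          -> return 64
        -> return 256
      -> return 1024
    -> return 4096
  -> return 16384
-> return 65536

Final answer: 65536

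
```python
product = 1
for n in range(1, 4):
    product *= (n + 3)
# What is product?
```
Trace:
  product=1
  product=4, n=1
  product=20, n=2
  product=120, n=3

Final answer: 120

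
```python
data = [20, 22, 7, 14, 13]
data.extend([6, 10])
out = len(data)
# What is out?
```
Trace:
  data=[20, 22, 7, 14, 13]
  data=[20, 22, 7, 14, 13, 6, 10]
  data=[20, 22, 7, 14, 13, 6, 10], out=7

Final answer: 7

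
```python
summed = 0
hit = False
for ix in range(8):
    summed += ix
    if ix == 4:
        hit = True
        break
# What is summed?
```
Trace:
  summed=0
  summed=0, hit=False
  summed=0, hit=False, ix=0
  summed=1, hit=False, ix=1
  summed=3, hit=False, ix=2
  summed=6, hit=False, ix=3
  summed=10, hit=True, ix=4

Final answer: 10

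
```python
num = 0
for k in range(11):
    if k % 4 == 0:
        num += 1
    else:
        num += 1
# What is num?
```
Trace:
  num=0
  num=1, k=0
  num=2, k=1
  num=3, k=2
  num=4, k=3
  num=5, k=4
  num=6, k=5
  num=7, k=6
  num=8, k=7
  num=9, k=8
  num=10, k=9
  num=11, k=10

Final answer: 11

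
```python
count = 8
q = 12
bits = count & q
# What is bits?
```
Trace:
  count=8
  count=8, q=12
  count=8, q=12, bits=8

Final answer: 8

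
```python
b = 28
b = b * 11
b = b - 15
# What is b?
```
Trace:
  b=28
  b=308
  b=293

Final answer: 293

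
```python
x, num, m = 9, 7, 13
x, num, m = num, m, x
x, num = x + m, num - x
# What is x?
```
Trace:
  x=9, num=7, m=13
  x=7, num=13, m=9
  x=16, num=6, m=9

Final answer: 16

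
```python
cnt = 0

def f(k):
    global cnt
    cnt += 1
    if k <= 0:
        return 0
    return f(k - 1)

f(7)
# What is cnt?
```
Call trace:
f(k=7)
  f(k=6)
    f(k=5)
      f(k=4)
        f(k=3)
          f(k=2)
            f(k=1)
              f(k=0)
              -> return 0
            -> return 0
          -> return 0
        -> return 0
      -> return 0
    -> return 0
  -> return 0
-> return 0

cnt is incremented once per call. f is entered once for each k = 7, 6, 5, 4, 3, 2, 1, 0 (the k <= 0 call returns without recursing), i.e. 7 + 1 calls.
cnt = 8

Final answer: 8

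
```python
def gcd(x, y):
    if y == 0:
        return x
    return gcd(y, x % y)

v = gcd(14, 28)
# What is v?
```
Call trace:
gcd(x=14, y=28)
  gcd(x=28, y=14)
    gcd(x=14, y=0)
    -> return 14
  -> return 14
-> return 14

Final answer: 14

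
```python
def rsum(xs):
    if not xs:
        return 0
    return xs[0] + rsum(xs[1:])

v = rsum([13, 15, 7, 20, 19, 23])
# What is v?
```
Call trace:
rsum(xs=[13, 15, 7, 20, 19, 23])
  rsum(xs=[15, 7, 20, 19, 23])
    rsum(xs=[7, 20, 19, 23])
      rsum(xs=[20, 19, 23])
        rsum(xs=[19, 23])
          rsum(xs=[23])
            rsum(xs=[])
            -> return 0
          -> return 23
        -> return 42
      -> return 62
    -> return 69
  -> return 84
-> return 97

Final answer: 97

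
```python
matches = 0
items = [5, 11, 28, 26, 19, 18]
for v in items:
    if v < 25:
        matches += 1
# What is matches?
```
Trace:
  matches=0
  matches=1, v=5
  matches=2, v=11
  matches=2, v=28
  matches=2, v=26
  matches=3, v=19
  matches=4, v=18

Final answer: 4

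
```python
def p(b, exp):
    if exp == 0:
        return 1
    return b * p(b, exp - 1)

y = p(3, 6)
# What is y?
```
Call trace:
p(b=3, exp=6)
  p(b=3, exp=5)
    p(b=3, exp=4)
      p(b=3, exp=3)
        p(b=3, exp=2)
          p(b=3, exp=1)
            p(b=3, exp=0)
            -> return 1
          -> return 3
        -> return 9
      -> return 27
    -> return 81
  -> return 243
-> return 729

Final answer: 729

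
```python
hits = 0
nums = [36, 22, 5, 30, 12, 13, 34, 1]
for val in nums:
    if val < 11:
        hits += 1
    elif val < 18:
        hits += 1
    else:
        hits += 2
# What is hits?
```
Trace:
  hits=0
  hits=2, val=36
  hits=4, val=22
  hits=5, val=5
  hits=7, val=30
  hits=8, val=12
  hits=9, val=13
  hits=11, val=34
  hits=12, val=1

Final answer: 12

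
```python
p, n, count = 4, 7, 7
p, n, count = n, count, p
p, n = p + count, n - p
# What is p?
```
Trace:
  p=4, n=7, count=7
  p=7, n=7, count=4
  p=11, n=0, count=4

Final answer: 11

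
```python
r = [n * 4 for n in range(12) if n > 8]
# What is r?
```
Trace:
  n=0
  n=1
  n=2
  n=3
  n=4
  n=5
  n=6
  n=7
  n=8
  n=9
  n=10
  n=11
  r=[36, 40, 44]

Final answer: [36, 40, 44]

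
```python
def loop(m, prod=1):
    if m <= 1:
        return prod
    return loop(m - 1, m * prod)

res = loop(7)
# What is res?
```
Call trace:
loop(m=7, prod=1)
  loop(m=6, prod=7)
    loop(m=5, prod=42)
      loop(m=4, prod=210)
        loop(m=3, prod=840)
          loop(m=2, prod=2520)
            loop(m=1, prod=5040)
            -> return 5040
          -> return 5040
        -> return 5040
      -> return 5040
    -> return 5040
  -> return 5040
-> return 5040

Final answer: 5040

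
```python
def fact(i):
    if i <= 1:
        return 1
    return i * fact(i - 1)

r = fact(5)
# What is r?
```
Call trace:
fact(i=5)
  fact(i=4)
    fact(i=3)
      fact(i=2)
        fact(i=1)
        -> return 1
      -> return 2
    -> return 6
  -> return 24
-> return 120

Final answer: 120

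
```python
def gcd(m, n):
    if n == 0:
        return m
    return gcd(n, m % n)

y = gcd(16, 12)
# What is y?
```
Call trace:
gcd(m=16, n=12)
  gcd(m=12, n=4)
    gcd(m=4, n=0)
    -> return 4
  -> return 4
-> return 4

Final answer: 4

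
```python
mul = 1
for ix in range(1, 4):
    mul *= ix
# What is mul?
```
Trace:
  mul=1
  mul=1, ix=1
  mul=2, ix=2
  mul=6, ix=3

Final answer: 6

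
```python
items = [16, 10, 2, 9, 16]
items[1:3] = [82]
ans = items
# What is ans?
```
Trace:
  items=[16, 10, 2, 9, 16]
  items=[16, 82, 9, 16]
  items=[16, 82, 9, 16], ans=[16, 82, 9, 16]

Final answer: [16, 82, 9, 16]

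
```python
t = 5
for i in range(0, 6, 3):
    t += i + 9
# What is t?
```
Trace:
  t=5
  t=14, i=0
  t=26, i=3

Final answer: 26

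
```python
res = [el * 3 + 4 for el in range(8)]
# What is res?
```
Trace:
  el=0
  el=1
  el=2
  el=3
  el=4
  el=5
  el=6
  el=7
  res=[4, 7, 10, 13, 16, 19, 22, 25]

Final answer: [4, 7, 10, 13, 16, 19, 22, 25]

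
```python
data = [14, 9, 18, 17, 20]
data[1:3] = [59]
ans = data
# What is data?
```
Trace:
  data=[14, 9, 18, 17, 20]
  data=[14, 59, 17, 20]
  data=[14, 59, 17, 20], ans=[14, 59, 17, 20]

Final answer: [14, 59, 17, 20]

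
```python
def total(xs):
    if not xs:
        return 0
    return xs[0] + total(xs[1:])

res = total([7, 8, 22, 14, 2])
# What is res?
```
Call trace:
total(xs=[7, 8, 22, 14, 2])
  total(xs=[8, 22, 14, 2])
    total(xs=[22, 14, 2])
      total(xs=[14, 2])
        total(xs=[2])
          total(xs=[])
          -> return 0
        -> return 2
      -> return 16
    -> return 38
  -> return 46
-> return 53

Final answer: 53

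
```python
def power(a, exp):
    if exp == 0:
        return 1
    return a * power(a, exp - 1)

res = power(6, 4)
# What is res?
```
Call trace:
power(a=6, exp=4)
  power(a=6, exp=3)
    power(a=6, exp=2)
      power(a=6, exp=1)
        power(a=6, exp=0)
        -> return 1
      -> return 6
    -> return 36
  -> return 216
-> return 1296

Final answer: 1296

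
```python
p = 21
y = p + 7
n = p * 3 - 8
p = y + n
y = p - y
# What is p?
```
Trace:
  p=21
  p=21, y=28
  p=21, y=28, n=55
  p=83, y=28, n=55
  p=83, y=55, n=55

Final answer: 83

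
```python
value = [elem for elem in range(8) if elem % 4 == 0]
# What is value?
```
Trace:
  elem=0
  elem=1
  elem=2
  elem=3
  elem=4
  elem=5
  elem=6
  elem=7
  value=[0, 4]

Final answer: [0, 4]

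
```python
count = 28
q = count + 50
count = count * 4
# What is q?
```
Trace:
  count=28
  count=28, q=78
  count=112, q=78

Final answer: 78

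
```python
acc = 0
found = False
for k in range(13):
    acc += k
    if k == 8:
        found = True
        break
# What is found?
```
Trace:
  acc=0
  acc=0, found=False
  acc=0, found=False, k=0
  acc=1, found=False, k=1
  acc=3, found=False, k=2
  acc=6, found=False, k=3
  acc=10, found=False, k=4
  acc=15, found=False, k=5
  acc=21, found=False, k=6
  acc=28, found=False, k=7
  acc=36, found=True, k=8

Final answer: True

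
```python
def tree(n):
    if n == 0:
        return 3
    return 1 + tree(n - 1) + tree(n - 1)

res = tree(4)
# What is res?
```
Call trace (a repeated sub-call is expanded the first time; later identical calls just restate its return value):
tree(n=4)
  tree(n=3)
    tree(n=2)
      tree(n=1)
        tree(n=0)
        -> return 3
        tree(n=0)
        -> return 3
      -> return 7
      tree(n=1) -> return 7  (same call as traced above)
    -> return 15
    tree(n=2) -> return 15  (same call as traced above)
  -> return 31
  tree(n=3) -> return 31  (same call as traced above)
-> return 63

Final answer: 63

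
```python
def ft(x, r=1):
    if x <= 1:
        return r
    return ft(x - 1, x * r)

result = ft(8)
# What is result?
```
Call trace:
ft(x=8, r=1)
  ft(x=7, r=8)
    ft(x=6, r=56)
      ft(x=5, r=336)
        ft(x=4, r=1680)
          ft(x=3, r=6720)
            ft(x=2, r=20160)
              ft(x=1, r=40320)
              -> return 40320
            -> return 40320
          -> return 40320
        -> return 40320
      -> return 40320
    -> return 40320
  -> return 40320
-> return 40320

Final answer: 40320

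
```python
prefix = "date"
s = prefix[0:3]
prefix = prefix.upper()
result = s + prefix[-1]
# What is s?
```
Trace:
  prefix='date'
  prefix='date', s='dat'
  prefix='DATE', s='dat'
  prefix='DATE', s='dat', result='datE'

Final answer: 'dat'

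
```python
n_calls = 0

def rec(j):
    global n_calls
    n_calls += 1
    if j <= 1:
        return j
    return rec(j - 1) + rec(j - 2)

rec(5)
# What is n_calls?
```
Call trace (a repeated sub-call is expanded the first time; later identical calls just restate its return value):
rec(j=5)
  rec(j=4)
    rec(j=3)
      rec(j=2)
        rec(j=1)
        -> return 1
        rec(j=0)
        -> return 0
      -> return 1
      rec(j=1)
      -> return 1
    -> return 2
    rec(j=2) -> return 1  (same call as traced above)
  -> return 3
  rec(j=3) -> return 2  (same call as traced above)
-> return 5

n_calls is incremented once per call, so count the calls in each subtree. Let C(j) = number of calls made by rec(j).
C(0) = C(1) = 1 (base case, no recursion); C(j) = 1 + C(j - 1) + C(j - 2) otherwise.
C(2) = 1 + C(1) + C(0) = 1 + 1 + 1 = 3
C(3) = 1 + C(2) + C(1) = 1 + 3 + 1 = 5
C(4) = 1 + C(3) + C(2) = 1 + 5 + 3 = 9
C(5) = 1 + C(4) + C(3) = 1 + 9 + 5 = 15
n_calls = C(5) = 15

Final answer: 15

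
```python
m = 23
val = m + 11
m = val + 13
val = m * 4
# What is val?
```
Trace:
  m=23
  m=23, val=34
  m=47, val=34
  m=47, val=188

Final answer: 188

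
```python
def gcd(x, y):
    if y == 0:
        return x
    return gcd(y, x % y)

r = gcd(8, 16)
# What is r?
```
Call trace:
gcd(x=8, y=16)
  gcd(x=16, y=8)
    gcd(x=8, y=0)
    -> return 8
  -> return 8
-> return 8

Final answer: 8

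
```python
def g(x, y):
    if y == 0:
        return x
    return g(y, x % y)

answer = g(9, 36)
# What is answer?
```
Call trace:
g(x=9, y=36)
  g(x=36, y=9)
    g(x=9, y=0)
    -> return 9
  -> return 9
-> return 9

Final answer: 9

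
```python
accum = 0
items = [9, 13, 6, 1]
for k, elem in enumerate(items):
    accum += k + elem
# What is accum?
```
Trace:
  accum=0
  accum=9, k=0, elem=9
  accum=23, k=1, elem=13
  accum=31, k=2, elem=6
  accum=35, k=3, elem=1

Final answer: 35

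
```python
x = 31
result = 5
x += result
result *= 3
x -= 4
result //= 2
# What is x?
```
Trace:
  x=31
  x=31, result=5
  x=36, result=5
  x=36, result=15
  x=32, result=15
  x=32, result=7

Final answer: 32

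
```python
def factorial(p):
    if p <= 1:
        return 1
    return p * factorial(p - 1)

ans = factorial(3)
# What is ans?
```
Call trace:
factorial(p=3)
  factorial(p=2)
    factorial(p=1)
    -> return 1
  -> return 2
-> return 6

Final answer: 6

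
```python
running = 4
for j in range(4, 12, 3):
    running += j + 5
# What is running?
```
Trace:
  running=4
  running=13, j=4
  running=25, j=7
  running=40, j=10

Final answer: 40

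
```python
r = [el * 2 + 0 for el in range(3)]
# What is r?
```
Trace:
  el=0
  el=1
  el=2
  r=[0, 2, 4]

Final answer: [0, 2, 4]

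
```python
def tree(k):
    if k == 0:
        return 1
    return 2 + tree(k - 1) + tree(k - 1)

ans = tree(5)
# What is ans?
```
Call trace (a repeated sub-call is expanded the first time; later identical calls just restate its return value):
tree(k=5)
  tree(k=4)
    tree(k=3)
      tree(k=2)
        tree(k=1)
          tree(k=0)
          -> return 1
          tree(k=0)
          -> return 1
        -> return 4
        tree(k=1) -> return 4  (same call as traced above)
      -> return 10
      tree(k=2) -> return 10  (same call as traced above)
    -> return 22
    tree(k=3) -> return 22  (same call as traced above)
  -> return 46
  tree(k=4) -> return 46  (same call as traced above)
-> return 94

Final answer: 94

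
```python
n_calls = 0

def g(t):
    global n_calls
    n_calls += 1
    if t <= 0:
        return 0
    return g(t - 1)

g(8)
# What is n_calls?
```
Call trace:
g(t=8)
  g(t=7)
    g(t=6)
      g(t=5)
        g(t=4)
          g(t=3)
            g(t=2)
              g(t=1)
                g(t=0)
                -> return 0
              -> return 0
            -> return 0
          -> return 0
        -> return 0
      -> return 0
    -> return 0
  -> return 0
-> return 0

n_calls is incremented once per call. g is entered once for each t = 8, 7, 6, 5, 4, 3, 2, 1, 0 (the t <= 0 call returns without recursing), i.e. 8 + 1 calls.
n_calls = 9

Final answer: 9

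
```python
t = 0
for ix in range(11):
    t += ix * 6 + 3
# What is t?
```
Trace:
  t=0
  t=3, ix=0
  t=12, ix=1
  t=27, ix=2
  t=48, ix=3
  t=75, ix=4
  t=108, ix=5
  t=147, ix=6
  t=192, ix=7
  t=243, ix=8
  t=300, ix=9
  t=363, ix=10

Final answer: 363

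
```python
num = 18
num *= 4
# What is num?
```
Trace:
  num=18
  num=72

Final answer: 72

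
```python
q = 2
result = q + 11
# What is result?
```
Trace:
  q=2
  q=2, result=13

Final answer: 13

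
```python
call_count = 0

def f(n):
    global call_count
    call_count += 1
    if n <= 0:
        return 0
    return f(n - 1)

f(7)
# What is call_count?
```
Call trace:
f(n=7)
  f(n=6)
    f(n=5)
      f(n=4)
        f(n=3)
          f(n=2)
            f(n=1)
              f(n=0)
              -> return 0
            -> return 0
          -> return 0
        -> return 0
      -> return 0
    -> return 0
  -> return 0
-> return 0

call_count is incremented once per call. f is entered once for each n = 7, 6, 5, 4, 3, 2, 1, 0 (the n <= 0 call returns without recursing), i.e. 7 + 1 calls.
call_count = 8

Final answer: 8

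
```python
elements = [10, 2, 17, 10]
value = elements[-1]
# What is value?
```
Trace:
  elements=[10, 2, 17, 10]
  elements=[10, 2, 17, 10], value=10

Final answer: 10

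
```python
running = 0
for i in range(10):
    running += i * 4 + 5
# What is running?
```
Trace:
  running=0
  running=5, i=0
  running=14, i=1
  running=27, i=2
  running=44, i=3
  running=65, i=4
  running=90, i=5
  running=119, i=6
  running=152, i=7
  running=189, i=8
  running=230, i=9

Final answer: 230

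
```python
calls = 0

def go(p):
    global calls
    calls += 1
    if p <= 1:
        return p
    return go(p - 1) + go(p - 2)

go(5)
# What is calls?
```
Call trace (a repeated sub-call is expanded the first time; later identical calls just restate its return value):
go(p=5)
  go(p=4)
    go(p=3)
      go(p=2)
        go(p=1)
        -> return 1
        go(p=0)
        -> return 0
      -> return 1
      go(p=1)
      -> return 1
    -> return 2
    go(p=2) -> return 1  (same call as traced above)
  -> return 3
  go(p=3) -> return 2  (same call as traced above)
-> return 5

calls is incremented once per call, so count the calls in each subtree. Let C(p) = number of calls made by go(p).
C(0) = C(1) = 1 (base case, no recursion); C(p) = 1 + C(p - 1) + C(p - 2) otherwise.
C(2) = 1 + C(1) + C(0) = 1 + 1 + 1 = 3
C(3) = 1 + C(2) + C(1) = 1 + 3 + 1 = 5
C(4) = 1 + C(3) + C(2) = 1 + 5 + 3 = 9
C(5) = 1 + C(4) + C(3) = 1 + 9 + 5 = 15
calls = C(5) = 15

Final answer: 15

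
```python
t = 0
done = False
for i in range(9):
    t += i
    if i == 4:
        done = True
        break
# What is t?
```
Trace:
  t=0
  t=0, done=False
  t=0, done=False, i=0
  t=1, done=False, i=1
  t=3, done=False, i=2
  t=6, done=False, i=3
  t=10, done=True, i=4

Final answer: 10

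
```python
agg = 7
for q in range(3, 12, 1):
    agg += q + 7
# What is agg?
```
Trace:
  agg=7
  agg=17, q=3
  agg=28, q=4
  agg=40, q=5
  agg=53, q=6
  agg=67, q=7
  agg=82, q=8
  agg=98, q=9
  agg=115, q=10
  agg=133, q=11

Final answer: 133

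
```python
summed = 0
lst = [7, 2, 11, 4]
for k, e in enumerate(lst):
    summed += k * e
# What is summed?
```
Trace:
  summed=0
  summed=0, k=0, e=7
  summed=2, k=1, e=2
  summed=24, k=2, e=11
  summed=36, k=3, e=4

Final answer: 36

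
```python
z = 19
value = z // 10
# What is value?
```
Trace:
  z=19
  z=19, value=1

Final answer: 1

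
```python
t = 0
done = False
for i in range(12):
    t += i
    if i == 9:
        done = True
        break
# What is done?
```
Trace:
  t=0
  t=0, done=False
  t=0, done=False, i=0
  t=1, done=False, i=1
  t=3, done=False, i=2
  t=6, done=False, i=3
  t=10, done=False, i=4
  t=15, done=False, i=5
  t=21, done=False, i=6
  t=28, done=False, i=7
  t=36, done=False, i=8
  t=45, done=True, i=9

Final answer: True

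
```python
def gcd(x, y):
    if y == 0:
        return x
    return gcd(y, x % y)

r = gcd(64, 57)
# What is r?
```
Call trace:
gcd(x=64, y=57)
  gcd(x=57, y=7)
    gcd(x=7, y=1)
      gcd(x=1, y=0)
      -> return 1
    -> return 1
  -> return 1
-> return 1

Final answer: 1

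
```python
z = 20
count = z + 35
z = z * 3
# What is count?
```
Trace:
  z=20
  z=20, count=55
  z=60, count=55

Final answer: 55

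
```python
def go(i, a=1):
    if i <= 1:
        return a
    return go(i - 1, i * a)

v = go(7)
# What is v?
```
Call trace:
go(i=7, a=1)
  go(i=6, a=7)
    go(i=5, a=42)
      go(i=4, a=210)
        go(i=3, a=840)
          go(i=2, a=2520)
            go(i=1, a=5040)
            -> return 5040
          -> return 5040
        -> return 5040
      -> return 5040
    -> return 5040
  -> return 5040
-> return 5040

Final answer: 5040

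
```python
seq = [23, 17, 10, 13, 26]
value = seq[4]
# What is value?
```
Trace:
  seq=[23, 17, 10, 13, 26]
  seq=[23, 17, 10, 13, 26], value=26

Final answer: 26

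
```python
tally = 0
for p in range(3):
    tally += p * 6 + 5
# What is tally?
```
Trace:
  tally=0
  tally=5, p=0
  tally=16, p=1
  tally=33, p=2

Final answer: 33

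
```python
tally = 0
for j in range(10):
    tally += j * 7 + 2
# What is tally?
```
Trace:
  tally=0
  tally=2, j=0
  tally=11, j=1
  tally=27, j=2
  tally=50, j=3
  tally=80, j=4
  tally=117, j=5
  tally=161, j=6
  tally=212, j=7
  tally=270, j=8
  tally=335, j=9

Final answer: 335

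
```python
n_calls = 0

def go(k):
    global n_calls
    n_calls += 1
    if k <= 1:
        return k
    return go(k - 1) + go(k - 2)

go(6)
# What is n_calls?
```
Call trace (a repeated sub-call is expanded the first time; later identical calls just restate its return value):
go(k=6)
  go(k=5)
    go(k=4)
      go(k=3)
        go(k=2)
          go(k=1)
          -> return 1
          go(k=0)
          -> return 0
        -> return 1
        go(k=1)
        -> return 1
      -> return 2
      go(k=2) -> return 1  (same call as traced above)
    -> return 3
    go(k=3) -> return 2  (same call as traced above)
  -> return 5
  go(k=4) -> return 3  (same call as traced above)
-> return 8

n_calls is incremented once per call, so count the calls in each subtree. Let C(k) = number of calls made by go(k).
C(0) = C(1) = 1 (base case, no recursion); C(k) = 1 + C(k - 1) + C(k - 2) otherwise.
C(2) = 1 + C(1) + C(0) = 1 + 1 + 1 = 3
C(3) = 1 + C(2) + C(1) = 1 + 3 + 1 = 5
C(4) = 1 + C(3) + C(2) = 1 + 5 + 3 = 9
C(5) = 1 + C(4) + C(3) = 1 + 9 + 5 = 15
C(6) = 1 + C(5) + C(4) = 1 + 15 + 9 = 25
n_calls = C(6) = 25

Final answer: 25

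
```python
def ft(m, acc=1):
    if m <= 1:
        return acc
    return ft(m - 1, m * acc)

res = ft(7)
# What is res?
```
Call trace:
ft(m=7, acc=1)
  ft(m=6, acc=7)
    ft(m=5, acc=42)
      ft(m=4, acc=210)
        ft(m=3, acc=840)
          ft(m=2, acc=2520)
            ft(m=1, acc=5040)
            -> return 5040
          -> return 5040
        -> return 5040
      -> return 5040
    -> return 5040
  -> return 5040
-> return 5040

Final answer: 5040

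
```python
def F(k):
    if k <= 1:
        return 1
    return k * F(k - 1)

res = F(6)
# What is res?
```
Call trace:
F(k=6)
  F(k=5)
    F(k=4)
      F(k=3)
        F(k=2)
          F(k=1)
          -> return 1
        -> return 2
      -> return 6
    -> return 24
  -> return 120
-> return 720

Final answer: 720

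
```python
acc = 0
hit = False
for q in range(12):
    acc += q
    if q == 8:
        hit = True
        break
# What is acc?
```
Trace:
  acc=0
  acc=0, hit=False
  acc=0, hit=False, q=0
  acc=1, hit=False, q=1
  acc=3, hit=False, q=2
  acc=6, hit=False, q=3
  acc=10, hit=False, q=4
  acc=15, hit=False, q=5
  acc=21, hit=False, q=6
  acc=28, hit=False, q=7
  acc=36, hit=True, q=8

Final answer: 36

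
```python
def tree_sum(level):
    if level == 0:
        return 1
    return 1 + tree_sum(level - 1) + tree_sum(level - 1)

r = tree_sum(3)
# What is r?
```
Call trace (a repeated sub-call is expanded the first time; later identical calls just restate its return value):
tree_sum(level=3)
  tree_sum(level=2)
    tree_sum(level=1)
      tree_sum(level=0)
      -> return 1
      tree_sum(level=0)
      -> return 1
    -> return 3
    tree_sum(level=1) -> return 3  (same call as traced above)
  -> return 7
  tree_sum(level=2) -> return 7  (same call as traced above)
-> return 15

Final answer: 15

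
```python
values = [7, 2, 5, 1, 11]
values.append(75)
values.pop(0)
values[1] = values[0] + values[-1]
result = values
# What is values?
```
Trace:
  values=[7, 2, 5, 1, 11]
  values=[7, 2, 5, 1, 11, 75]
  values=[2, 5, 1, 11, 75]
  values=[2, 77, 1, 11, 75]
  values=[2, 77, 1, 11, 75], result=[2, 77, 1, 11, 75]

Final answer: [2, 77, 1, 11, 75]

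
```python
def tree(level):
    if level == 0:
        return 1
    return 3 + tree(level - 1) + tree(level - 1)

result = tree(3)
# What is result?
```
Call trace (a repeated sub-call is expanded the first time; later identical calls just restate its return value):
tree(level=3)
  tree(level=2)
    tree(level=1)
      tree(level=0)
      -> return 1
      tree(level=0)
      -> return 1
    -> return 5
    tree(level=1) -> return 5  (same call as traced above)
  -> return 13
  tree(level=2) -> return 13  (same call as traced above)
-> return 29

Final answer: 29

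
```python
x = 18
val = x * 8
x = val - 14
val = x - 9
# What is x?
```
Trace:
  x=18
  x=18, val=144
  x=130, val=144
  x=130, val=121

Final answer: 130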